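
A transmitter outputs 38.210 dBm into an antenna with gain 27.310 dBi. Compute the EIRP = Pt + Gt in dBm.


EIRP = Pt + Gt = 38.210 + 27.310 = 65.52 dBm

65.52 dBm


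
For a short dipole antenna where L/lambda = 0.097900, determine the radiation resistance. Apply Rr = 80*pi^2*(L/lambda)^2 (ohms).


Rr = 80 * pi^2 * (0.097900)^2 = 80 * 9.869604 * 9.584410e-03 = 7.568 ohm

7.568 ohm


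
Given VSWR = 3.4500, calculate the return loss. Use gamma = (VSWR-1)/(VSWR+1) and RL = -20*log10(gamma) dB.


gamma = (3.4500 - 1) / (3.4500 + 1) = 0.5505618
RL = -20 * log10(0.5505618) = 5.184 dB

5.184 dB


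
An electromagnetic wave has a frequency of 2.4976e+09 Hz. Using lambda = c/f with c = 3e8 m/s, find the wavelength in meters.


lambda = c / f = 3.0000e+08 / 2.4976e+09 = 0.1201 m

0.1201 m


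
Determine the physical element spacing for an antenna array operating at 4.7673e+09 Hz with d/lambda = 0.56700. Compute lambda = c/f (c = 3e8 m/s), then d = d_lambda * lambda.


lambda = c / f = 3.0000e+08 / 4.7673e+09 = 0.06292870 m
d = 0.56700 * 0.06292870 = 0.03568 m

0.03568 m


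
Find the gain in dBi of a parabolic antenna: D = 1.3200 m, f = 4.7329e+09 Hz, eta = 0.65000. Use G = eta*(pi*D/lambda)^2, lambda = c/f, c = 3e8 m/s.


lambda = c / f = 3.0000e+08 / 4.7329e+09 = 0.06338608 m
G_linear = 0.65000 * (pi * 1.3200 / 0.06338608)^2 = 2782.103
G_dBi = 10 * log10(2782.103) = 34.44 dBi

34.44 dBi


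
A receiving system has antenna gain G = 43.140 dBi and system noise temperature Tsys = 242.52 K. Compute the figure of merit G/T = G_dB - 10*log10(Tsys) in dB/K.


G/T = 43.140 - 10*log10(242.52) = 43.140 - 23.84748 = 19.29 dB/K

19.29 dB/K


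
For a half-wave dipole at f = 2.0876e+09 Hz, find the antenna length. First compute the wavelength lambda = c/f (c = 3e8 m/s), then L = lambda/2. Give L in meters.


lambda = c / f = 3.0000e+08 / 2.0876e+09 = 0.1437057 m
L = lambda / 2 = 0.1437057 / 2 = 0.07185 m

0.07185 m


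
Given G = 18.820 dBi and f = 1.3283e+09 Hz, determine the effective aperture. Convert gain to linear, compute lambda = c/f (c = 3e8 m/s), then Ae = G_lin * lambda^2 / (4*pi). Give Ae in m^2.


lambda = c / f = 3.0000e+08 / 1.3283e+09 = 0.2258526 m
G_linear = 10^(18.820/10) = 76.20790
Ae = G_linear * lambda^2 / (4*pi) = 76.20790 * 0.2258526^2 / (4*pi) = 0.3093 m^2

0.3093 m^2


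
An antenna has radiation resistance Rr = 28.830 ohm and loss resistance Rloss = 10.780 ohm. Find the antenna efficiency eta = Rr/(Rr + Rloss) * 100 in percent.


eta = 28.830 / (28.830 + 10.780) * 100 = 72.78%

72.78%


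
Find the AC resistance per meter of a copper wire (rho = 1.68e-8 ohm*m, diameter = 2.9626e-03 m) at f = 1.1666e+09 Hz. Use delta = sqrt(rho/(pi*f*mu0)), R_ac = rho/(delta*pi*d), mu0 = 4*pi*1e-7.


delta = sqrt(1.68e-8 / (pi * 1.1666e+09 * 4*pi*1e-7)) = 1.909914e-06 m
R_ac = 1.68e-8 / (1.909914e-06 * pi * 2.9626e-03) = 0.9451 ohm/m

0.9451 ohm/m


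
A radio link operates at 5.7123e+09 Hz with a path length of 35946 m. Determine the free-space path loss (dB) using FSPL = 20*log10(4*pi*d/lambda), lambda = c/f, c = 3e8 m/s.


lambda = c / f = 3.0000e+08 / 5.7123e+09 = 0.05251825 m
FSPL = 20 * log10(4*pi*35946/0.05251825) = 138.7 dB

138.7 dB


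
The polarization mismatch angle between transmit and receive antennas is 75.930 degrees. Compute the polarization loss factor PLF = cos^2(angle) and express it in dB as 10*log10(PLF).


PLF_linear = cos^2(75.930 deg) = 0.05910109
PLF_dB = 10 * log10(0.05910109) = -12.28 dB

-12.28 dB


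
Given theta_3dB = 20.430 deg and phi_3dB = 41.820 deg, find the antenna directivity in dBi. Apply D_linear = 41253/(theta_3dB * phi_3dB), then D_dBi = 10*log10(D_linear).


D_linear = 41253 / (20.430 * 41.820) = 48.28399
D_dBi = 10 * log10(48.28399) = 16.84 dBi

16.84 dBi


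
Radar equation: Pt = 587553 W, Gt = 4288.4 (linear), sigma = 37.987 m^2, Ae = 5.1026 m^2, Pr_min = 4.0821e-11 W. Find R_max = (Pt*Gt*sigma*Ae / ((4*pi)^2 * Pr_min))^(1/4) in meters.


R^4 = 587553*4288.4*37.987*5.1026 / ((4*pi)^2 * 4.0821e-11) = 7.576445e+19
R_max = 7.576445e+19^0.25 = 93297 m

93297 m


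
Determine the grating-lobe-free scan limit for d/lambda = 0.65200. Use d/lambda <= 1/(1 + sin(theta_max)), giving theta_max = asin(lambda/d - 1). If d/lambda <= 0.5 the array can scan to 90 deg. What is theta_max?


lambda/d - 1 = 1/0.65200 - 1 = 0.5337423
theta_max = asin(0.5337423) = 32.26 deg

32.26 deg


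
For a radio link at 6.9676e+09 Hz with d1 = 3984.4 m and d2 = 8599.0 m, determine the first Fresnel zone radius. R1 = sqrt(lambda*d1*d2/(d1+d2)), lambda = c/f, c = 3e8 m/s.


lambda = c / f = 3.0000e+08 / 6.9676e+09 = 0.04305643 m
R1 = sqrt(0.04305643 * 3984.4 * 8599.0 / (3984.4 + 8599.0)) = 10.83 m

10.83 m


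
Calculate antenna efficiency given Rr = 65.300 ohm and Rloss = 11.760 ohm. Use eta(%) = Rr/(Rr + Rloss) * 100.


eta = 65.300 / (65.300 + 11.760) * 100 = 84.74%

84.74%


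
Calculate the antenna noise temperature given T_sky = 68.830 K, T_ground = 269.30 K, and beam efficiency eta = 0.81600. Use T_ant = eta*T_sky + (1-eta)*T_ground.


T_ant = 0.81600 * 68.830 + (1 - 0.81600) * 269.30 = 105.7 K

105.7 K


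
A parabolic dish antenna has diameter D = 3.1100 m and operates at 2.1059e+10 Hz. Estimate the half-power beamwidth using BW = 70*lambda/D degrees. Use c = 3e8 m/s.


lambda = c / f = 3.0000e+08 / 2.1059e+10 = 0.01424569 m
BW = 70 * 0.01424569 / 3.1100 = 0.3206 deg

0.3206 deg


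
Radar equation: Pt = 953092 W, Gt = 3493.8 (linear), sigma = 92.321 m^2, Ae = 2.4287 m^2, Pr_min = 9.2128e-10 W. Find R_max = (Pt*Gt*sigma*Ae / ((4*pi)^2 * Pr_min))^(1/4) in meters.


R^4 = 953092*3493.8*92.321*2.4287 / ((4*pi)^2 * 9.2128e-10) = 5.132109e+18
R_max = 5.132109e+18^0.25 = 47596 m

47596 m


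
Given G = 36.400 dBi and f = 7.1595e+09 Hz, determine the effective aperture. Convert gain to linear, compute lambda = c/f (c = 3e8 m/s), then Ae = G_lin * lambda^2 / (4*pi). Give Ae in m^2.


lambda = c / f = 3.0000e+08 / 7.1595e+09 = 0.04190237 m
G_linear = 10^(36.400/10) = 4365.158
Ae = G_linear * lambda^2 / (4*pi) = 4365.158 * 0.04190237^2 / (4*pi) = 0.6099 m^2

0.6099 m^2


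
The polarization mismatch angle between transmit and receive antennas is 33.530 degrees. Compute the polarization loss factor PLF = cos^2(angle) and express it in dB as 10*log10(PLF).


PLF_linear = cos^2(33.530 deg) = 0.6948835
PLF_dB = 10 * log10(0.6948835) = -1.581 dB

-1.581 dB


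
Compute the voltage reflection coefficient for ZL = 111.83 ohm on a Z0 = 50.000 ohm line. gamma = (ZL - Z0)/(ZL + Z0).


gamma = (111.83 - 50.000) / (111.83 + 50.000) = 0.3821

0.3821


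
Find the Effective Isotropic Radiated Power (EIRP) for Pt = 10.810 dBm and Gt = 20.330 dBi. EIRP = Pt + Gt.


EIRP = Pt + Gt = 10.810 + 20.330 = 31.14 dBm

31.14 dBm


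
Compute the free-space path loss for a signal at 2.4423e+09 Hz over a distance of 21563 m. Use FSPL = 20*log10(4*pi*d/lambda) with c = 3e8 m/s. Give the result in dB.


lambda = c / f = 3.0000e+08 / 2.4423e+09 = 0.1228350 m
FSPL = 20 * log10(4*pi*21563/0.1228350) = 126.9 dB

126.9 dB


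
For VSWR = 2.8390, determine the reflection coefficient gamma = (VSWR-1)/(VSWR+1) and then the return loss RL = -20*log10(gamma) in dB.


gamma = (2.8390 - 1) / (2.8390 + 1) = 0.4790310
RL = -20 * log10(0.4790310) = 6.393 dB

6.393 dB


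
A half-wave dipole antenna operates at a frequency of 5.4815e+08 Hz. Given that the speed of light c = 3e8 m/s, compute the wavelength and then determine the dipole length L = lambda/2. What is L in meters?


lambda = c / f = 3.0000e+08 / 5.4815e+08 = 0.5472954 m
L = lambda / 2 = 0.5472954 / 2 = 0.2736 m

0.2736 m


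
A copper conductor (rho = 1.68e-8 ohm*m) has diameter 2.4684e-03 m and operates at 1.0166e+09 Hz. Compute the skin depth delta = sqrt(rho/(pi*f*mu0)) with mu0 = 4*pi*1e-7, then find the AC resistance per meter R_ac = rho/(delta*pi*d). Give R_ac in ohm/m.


delta = sqrt(1.68e-8 / (pi * 1.0166e+09 * 4*pi*1e-7)) = 2.045972e-06 m
R_ac = 1.68e-8 / (2.045972e-06 * pi * 2.4684e-03) = 1.059 ohm/m

1.059 ohm/m


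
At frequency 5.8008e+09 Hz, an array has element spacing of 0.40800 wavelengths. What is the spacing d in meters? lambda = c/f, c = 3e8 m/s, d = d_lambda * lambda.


lambda = c / f = 3.0000e+08 / 5.8008e+09 = 0.05171700 m
d = 0.40800 * 0.05171700 = 0.02110 m

0.02110 m


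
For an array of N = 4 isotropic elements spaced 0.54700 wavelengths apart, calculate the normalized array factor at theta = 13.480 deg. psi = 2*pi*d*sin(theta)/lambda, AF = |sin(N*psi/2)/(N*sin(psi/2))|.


psi = 2*pi*0.54700*sin(13.480 deg) = 0.8011623 rad
AF = |sin(4*0.8011623/2) / (4*sin(0.8011623/2))| = 0.6408

0.6408


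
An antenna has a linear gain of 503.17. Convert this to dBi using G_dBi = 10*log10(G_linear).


G_dBi = 10 * log10(503.17) = 27.02 dBi

27.02 dBi


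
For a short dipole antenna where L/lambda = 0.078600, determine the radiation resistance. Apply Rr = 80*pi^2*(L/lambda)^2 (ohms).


Rr = 80 * pi^2 * (0.078600)^2 = 80 * 9.869604 * 6.177960e-03 = 4.878 ohm

4.878 ohm


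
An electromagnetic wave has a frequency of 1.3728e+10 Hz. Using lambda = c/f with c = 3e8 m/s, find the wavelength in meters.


lambda = c / f = 3.0000e+08 / 1.3728e+10 = 0.02185 m

0.02185 m


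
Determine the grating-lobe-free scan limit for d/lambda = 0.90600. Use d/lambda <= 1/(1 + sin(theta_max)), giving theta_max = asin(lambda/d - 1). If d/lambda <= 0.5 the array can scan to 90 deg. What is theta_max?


lambda/d - 1 = 1/0.90600 - 1 = 0.1037528
theta_max = asin(0.1037528) = 5.955 deg

5.955 deg


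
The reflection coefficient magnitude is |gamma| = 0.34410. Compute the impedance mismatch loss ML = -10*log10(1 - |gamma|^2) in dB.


ML = -10 * log10(1 - 0.34410^2) = -10 * log10(0.88159519) = 0.5473 dB

0.5473 dB


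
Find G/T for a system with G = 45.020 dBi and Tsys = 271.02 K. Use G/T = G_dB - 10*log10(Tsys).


G/T = 45.020 - 10*log10(271.02) = 45.020 - 24.33001 = 20.69 dB/K

20.69 dB/K


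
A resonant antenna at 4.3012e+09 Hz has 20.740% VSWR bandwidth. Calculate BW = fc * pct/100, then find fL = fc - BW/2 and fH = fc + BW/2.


BW = 4.3012e+09 * 20.740/100 = 8.920689e+08 Hz
fL = 4.3012e+09 - 8.920689e+08/2 = 3.855e+09 Hz
fH = 4.3012e+09 + 8.920689e+08/2 = 4.747e+09 Hz

BW=8.921e+08 Hz, fL=3.855e+09 Hz, fH=4.747e+09 Hz


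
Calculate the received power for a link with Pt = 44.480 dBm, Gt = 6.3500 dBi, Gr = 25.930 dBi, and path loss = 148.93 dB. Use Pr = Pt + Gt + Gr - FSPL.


Pr = 44.480 + 6.3500 + 25.930 - 148.93 = -72.17 dBm

-72.17 dBm


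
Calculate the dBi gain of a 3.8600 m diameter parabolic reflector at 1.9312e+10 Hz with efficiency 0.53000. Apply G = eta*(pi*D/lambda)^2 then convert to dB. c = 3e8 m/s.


lambda = c / f = 3.0000e+08 / 1.9312e+10 = 0.01553438 m
G_linear = 0.53000 * (pi * 3.8600 / 0.01553438)^2 = 322970.1
G_dBi = 10 * log10(322970.1) = 55.09 dBi

55.09 dBi


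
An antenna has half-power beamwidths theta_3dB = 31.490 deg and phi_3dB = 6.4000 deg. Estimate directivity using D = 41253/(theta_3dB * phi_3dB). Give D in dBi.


D_linear = 41253 / (31.490 * 6.4000) = 204.6930
D_dBi = 10 * log10(204.6930) = 23.11 dBi

23.11 dBi


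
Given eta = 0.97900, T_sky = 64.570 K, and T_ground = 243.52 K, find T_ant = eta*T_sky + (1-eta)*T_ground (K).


T_ant = 0.97900 * 64.570 + (1 - 0.97900) * 243.52 = 68.33 K

68.33 K


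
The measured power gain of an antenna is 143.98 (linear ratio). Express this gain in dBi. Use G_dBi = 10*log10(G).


G_dBi = 10 * log10(143.98) = 21.58 dBi

21.58 dBi


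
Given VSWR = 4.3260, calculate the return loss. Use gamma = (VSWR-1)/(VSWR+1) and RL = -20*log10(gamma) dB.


gamma = (4.3260 - 1) / (4.3260 + 1) = 0.6244837
RL = -20 * log10(0.6244837) = 4.090 dB

4.090 dB


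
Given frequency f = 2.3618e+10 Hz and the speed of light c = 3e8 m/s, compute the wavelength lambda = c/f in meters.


lambda = c / f = 3.0000e+08 / 2.3618e+10 = 0.01270 m

0.01270 m


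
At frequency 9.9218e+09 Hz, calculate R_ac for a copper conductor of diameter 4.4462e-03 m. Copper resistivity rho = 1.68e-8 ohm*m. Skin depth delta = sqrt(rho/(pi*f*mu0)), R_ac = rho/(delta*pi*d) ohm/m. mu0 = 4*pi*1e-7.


delta = sqrt(1.68e-8 / (pi * 9.9218e+09 * 4*pi*1e-7)) = 6.549069e-07 m
R_ac = 1.68e-8 / (6.549069e-07 * pi * 4.4462e-03) = 1.836 ohm/m

1.836 ohm/m


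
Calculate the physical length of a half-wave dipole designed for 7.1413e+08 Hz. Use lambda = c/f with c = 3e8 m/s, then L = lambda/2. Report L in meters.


lambda = c / f = 3.0000e+08 / 7.1413e+08 = 0.4200916 m
L = lambda / 2 = 0.4200916 / 2 = 0.2100 m

0.2100 m


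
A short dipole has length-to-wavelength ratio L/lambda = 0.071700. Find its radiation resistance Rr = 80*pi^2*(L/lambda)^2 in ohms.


Rr = 80 * pi^2 * (0.071700)^2 = 80 * 9.869604 * 5.140890e-03 = 4.059 ohm

4.059 ohm


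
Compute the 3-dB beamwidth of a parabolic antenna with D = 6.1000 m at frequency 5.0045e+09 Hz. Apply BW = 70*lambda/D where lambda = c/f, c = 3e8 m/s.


lambda = c / f = 3.0000e+08 / 5.0045e+09 = 0.05994605 m
BW = 70 * 0.05994605 / 6.1000 = 0.6879 deg

0.6879 deg


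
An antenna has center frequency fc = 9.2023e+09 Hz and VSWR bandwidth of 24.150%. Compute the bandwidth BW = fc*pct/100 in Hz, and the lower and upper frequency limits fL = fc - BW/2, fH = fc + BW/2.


BW = 9.2023e+09 * 24.150/100 = 2.222355e+09 Hz
fL = 9.2023e+09 - 2.222355e+09/2 = 8.091e+09 Hz
fH = 9.2023e+09 + 2.222355e+09/2 = 1.031e+10 Hz

BW=2.222e+09 Hz, fL=8.091e+09 Hz, fH=1.031e+10 Hz


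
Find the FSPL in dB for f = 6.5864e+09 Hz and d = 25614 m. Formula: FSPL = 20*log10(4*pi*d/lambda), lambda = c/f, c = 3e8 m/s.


lambda = c / f = 3.0000e+08 / 6.5864e+09 = 0.04554840 m
FSPL = 20 * log10(4*pi*25614/0.04554840) = 137.0 dB

137.0 dB


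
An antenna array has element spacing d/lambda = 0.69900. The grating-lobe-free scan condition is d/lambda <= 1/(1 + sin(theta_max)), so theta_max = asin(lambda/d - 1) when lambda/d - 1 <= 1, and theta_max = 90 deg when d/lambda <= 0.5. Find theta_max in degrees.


lambda/d - 1 = 1/0.69900 - 1 = 0.4306152
theta_max = asin(0.4306152) = 25.51 deg

25.51 deg


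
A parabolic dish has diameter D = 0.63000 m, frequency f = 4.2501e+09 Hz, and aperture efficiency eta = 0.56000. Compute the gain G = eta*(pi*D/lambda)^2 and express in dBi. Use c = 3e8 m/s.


lambda = c / f = 3.0000e+08 / 4.2501e+09 = 0.07058657 m
G_linear = 0.56000 * (pi * 0.63000 / 0.07058657)^2 = 440.2757
G_dBi = 10 * log10(440.2757) = 26.44 dBi

26.44 dBi


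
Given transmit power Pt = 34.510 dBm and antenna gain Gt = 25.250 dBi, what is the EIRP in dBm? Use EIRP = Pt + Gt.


EIRP = Pt + Gt = 34.510 + 25.250 = 59.76 dBm

59.76 dBm


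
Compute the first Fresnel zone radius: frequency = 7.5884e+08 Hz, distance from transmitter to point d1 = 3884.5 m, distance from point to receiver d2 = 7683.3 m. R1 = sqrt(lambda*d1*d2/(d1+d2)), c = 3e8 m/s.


lambda = c / f = 3.0000e+08 / 7.5884e+08 = 0.3953403 m
R1 = sqrt(0.3953403 * 3884.5 * 7683.3 / (3884.5 + 7683.3)) = 31.94 m

31.94 m


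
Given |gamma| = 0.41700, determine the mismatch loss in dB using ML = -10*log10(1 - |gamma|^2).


ML = -10 * log10(1 - 0.41700^2) = -10 * log10(0.826111) = 0.8296 dB

0.8296 dB


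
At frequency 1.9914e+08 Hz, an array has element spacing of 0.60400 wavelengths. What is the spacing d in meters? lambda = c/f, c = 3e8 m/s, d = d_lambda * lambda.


lambda = c / f = 3.0000e+08 / 1.9914e+08 = 1.506478 m
d = 0.60400 * 1.506478 = 0.9099 m

0.9099 m


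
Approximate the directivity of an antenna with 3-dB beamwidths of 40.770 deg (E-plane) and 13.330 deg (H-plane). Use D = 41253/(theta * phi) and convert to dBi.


D_linear = 41253 / (40.770 * 13.330) = 75.90750
D_dBi = 10 * log10(75.90750) = 18.80 dBi

18.80 dBi


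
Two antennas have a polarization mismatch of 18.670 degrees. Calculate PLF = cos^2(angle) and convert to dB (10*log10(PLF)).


PLF_linear = cos^2(18.670 deg) = 0.8975251
PLF_dB = 10 * log10(0.8975251) = -0.4695 dB

-0.4695 dB


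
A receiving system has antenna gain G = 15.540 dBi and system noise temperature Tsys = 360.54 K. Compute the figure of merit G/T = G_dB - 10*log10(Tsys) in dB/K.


G/T = 15.540 - 10*log10(360.54) = 15.540 - 25.56953 = -10.03 dB/K

-10.03 dB/K


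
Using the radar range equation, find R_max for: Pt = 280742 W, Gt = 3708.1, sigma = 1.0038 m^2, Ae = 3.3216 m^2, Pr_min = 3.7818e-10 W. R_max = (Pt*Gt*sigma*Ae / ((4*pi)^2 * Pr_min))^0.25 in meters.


R^4 = 280742*3708.1*1.0038*3.3216 / ((4*pi)^2 * 3.7818e-10) = 5.812127e+16
R_max = 5.812127e+16^0.25 = 15527 m

15527 m


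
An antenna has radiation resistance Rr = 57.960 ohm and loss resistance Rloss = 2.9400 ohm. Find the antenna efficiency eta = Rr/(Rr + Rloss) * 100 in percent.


eta = 57.960 / (57.960 + 2.9400) * 100 = 95.17%

95.17%


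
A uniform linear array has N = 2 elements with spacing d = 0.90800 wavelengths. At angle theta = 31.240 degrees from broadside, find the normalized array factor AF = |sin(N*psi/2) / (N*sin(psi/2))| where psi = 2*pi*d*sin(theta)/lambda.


psi = 2*pi*0.90800*sin(31.240 deg) = 2.958819 rad
AF = |sin(2*2.958819/2) / (2*sin(2.958819/2))| = 0.09126

0.09126


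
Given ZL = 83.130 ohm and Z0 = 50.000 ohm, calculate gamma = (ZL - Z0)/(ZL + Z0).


gamma = (83.130 - 50.000) / (83.130 + 50.000) = 0.2489

0.2489


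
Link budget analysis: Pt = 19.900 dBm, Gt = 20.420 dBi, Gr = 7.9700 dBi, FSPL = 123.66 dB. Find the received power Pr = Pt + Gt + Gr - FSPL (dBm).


Pr = 19.900 + 20.420 + 7.9700 - 123.66 = -75.37 dBm

-75.37 dBm


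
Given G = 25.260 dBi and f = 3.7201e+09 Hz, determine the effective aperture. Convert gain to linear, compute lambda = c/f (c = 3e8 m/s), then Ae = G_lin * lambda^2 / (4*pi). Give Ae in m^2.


lambda = c / f = 3.0000e+08 / 3.7201e+09 = 0.08064299 m
G_linear = 10^(25.260/10) = 335.7376
Ae = G_linear * lambda^2 / (4*pi) = 335.7376 * 0.08064299^2 / (4*pi) = 0.1737 m^2

0.1737 m^2


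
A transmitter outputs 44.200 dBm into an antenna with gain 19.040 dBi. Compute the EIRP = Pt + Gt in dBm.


EIRP = Pt + Gt = 44.200 + 19.040 = 63.24 dBm

63.24 dBm


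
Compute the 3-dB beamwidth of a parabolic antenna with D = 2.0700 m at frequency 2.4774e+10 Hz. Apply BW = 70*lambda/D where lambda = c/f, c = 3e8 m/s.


lambda = c / f = 3.0000e+08 / 2.4774e+10 = 0.01210947 m
BW = 70 * 0.01210947 / 2.0700 = 0.4095 deg

0.4095 deg


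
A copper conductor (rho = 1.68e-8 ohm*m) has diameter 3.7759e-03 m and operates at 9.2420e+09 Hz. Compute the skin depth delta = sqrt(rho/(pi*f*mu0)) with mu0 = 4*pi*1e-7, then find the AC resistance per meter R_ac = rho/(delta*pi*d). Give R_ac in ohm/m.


delta = sqrt(1.68e-8 / (pi * 9.2420e+09 * 4*pi*1e-7)) = 6.785655e-07 m
R_ac = 1.68e-8 / (6.785655e-07 * pi * 3.7759e-03) = 2.087 ohm/m

2.087 ohm/m


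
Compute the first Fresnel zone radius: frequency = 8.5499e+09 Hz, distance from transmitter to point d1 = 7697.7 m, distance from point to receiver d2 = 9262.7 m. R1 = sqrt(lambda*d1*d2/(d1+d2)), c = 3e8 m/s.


lambda = c / f = 3.0000e+08 / 8.5499e+09 = 0.03508813 m
R1 = sqrt(0.03508813 * 7697.7 * 9262.7 / (7697.7 + 9262.7)) = 12.15 m

12.15 m


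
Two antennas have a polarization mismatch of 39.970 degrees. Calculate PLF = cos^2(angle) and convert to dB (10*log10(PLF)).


PLF_linear = cos^2(39.970 deg) = 0.5873397
PLF_dB = 10 * log10(0.5873397) = -2.311 dB

-2.311 dB


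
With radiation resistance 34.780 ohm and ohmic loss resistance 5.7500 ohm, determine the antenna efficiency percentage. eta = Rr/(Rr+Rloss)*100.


eta = 34.780 / (34.780 + 5.7500) * 100 = 85.81%

85.81%


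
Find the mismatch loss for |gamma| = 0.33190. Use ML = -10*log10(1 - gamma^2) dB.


ML = -10 * log10(1 - 0.33190^2) = -10 * log10(0.88984239) = 0.5069 dB

0.5069 dB


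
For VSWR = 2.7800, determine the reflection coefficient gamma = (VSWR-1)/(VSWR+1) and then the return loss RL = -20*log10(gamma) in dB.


gamma = (2.7800 - 1) / (2.7800 + 1) = 0.4708995
RL = -20 * log10(0.4708995) = 6.541 dB

6.541 dB


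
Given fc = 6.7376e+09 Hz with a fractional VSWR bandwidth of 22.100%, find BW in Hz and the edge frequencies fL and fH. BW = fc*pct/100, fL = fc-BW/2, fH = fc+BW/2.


BW = 6.7376e+09 * 22.100/100 = 1.489010e+09 Hz
fL = 6.7376e+09 - 1.489010e+09/2 = 5.993e+09 Hz
fH = 6.7376e+09 + 1.489010e+09/2 = 7.482e+09 Hz

BW=1.489e+09 Hz, fL=5.993e+09 Hz, fH=7.482e+09 Hz


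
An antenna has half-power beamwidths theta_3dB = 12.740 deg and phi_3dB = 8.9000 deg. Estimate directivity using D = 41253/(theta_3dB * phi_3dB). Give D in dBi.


D_linear = 41253 / (12.740 * 8.9000) = 363.8280
D_dBi = 10 * log10(363.8280) = 25.61 dBi

25.61 dBi


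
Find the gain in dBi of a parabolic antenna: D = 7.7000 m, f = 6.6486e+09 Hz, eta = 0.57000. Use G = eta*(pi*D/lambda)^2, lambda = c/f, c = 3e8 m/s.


lambda = c / f = 3.0000e+08 / 6.6486e+09 = 0.04512228 m
G_linear = 0.57000 * (pi * 7.7000 / 0.04512228)^2 = 163822.7
G_dBi = 10 * log10(163822.7) = 52.14 dBi

52.14 dBi


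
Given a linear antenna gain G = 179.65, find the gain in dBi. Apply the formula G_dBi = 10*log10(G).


G_dBi = 10 * log10(179.65) = 22.54 dBi

22.54 dBi


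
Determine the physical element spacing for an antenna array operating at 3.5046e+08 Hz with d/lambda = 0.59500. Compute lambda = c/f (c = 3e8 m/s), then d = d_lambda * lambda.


lambda = c / f = 3.0000e+08 / 3.5046e+08 = 0.8560178 m
d = 0.59500 * 0.8560178 = 0.5093 m

0.5093 m


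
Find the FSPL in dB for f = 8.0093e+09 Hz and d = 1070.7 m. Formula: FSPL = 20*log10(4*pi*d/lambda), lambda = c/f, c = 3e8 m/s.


lambda = c / f = 3.0000e+08 / 8.0093e+09 = 0.03745646 m
FSPL = 20 * log10(4*pi*1070.7/0.03745646) = 111.1 dB

111.1 dB


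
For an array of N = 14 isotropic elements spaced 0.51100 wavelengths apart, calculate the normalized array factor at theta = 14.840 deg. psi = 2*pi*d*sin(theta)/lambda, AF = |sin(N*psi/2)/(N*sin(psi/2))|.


psi = 2*pi*0.51100*sin(14.840 deg) = 0.8223286 rad
AF = |sin(14*0.8223286/2) / (14*sin(0.8223286/2))| = 0.08987

0.08987


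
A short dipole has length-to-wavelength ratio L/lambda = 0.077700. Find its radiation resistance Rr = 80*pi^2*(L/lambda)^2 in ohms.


Rr = 80 * pi^2 * (0.077700)^2 = 80 * 9.869604 * 6.037290e-03 = 4.767 ohm

4.767 ohm


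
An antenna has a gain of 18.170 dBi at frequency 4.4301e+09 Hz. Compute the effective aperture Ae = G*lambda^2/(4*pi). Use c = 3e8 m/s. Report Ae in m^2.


lambda = c / f = 3.0000e+08 / 4.4301e+09 = 0.06771856 m
G_linear = 10^(18.170/10) = 65.61453
Ae = G_linear * lambda^2 / (4*pi) = 65.61453 * 0.06771856^2 / (4*pi) = 0.02394 m^2

0.02394 m^2


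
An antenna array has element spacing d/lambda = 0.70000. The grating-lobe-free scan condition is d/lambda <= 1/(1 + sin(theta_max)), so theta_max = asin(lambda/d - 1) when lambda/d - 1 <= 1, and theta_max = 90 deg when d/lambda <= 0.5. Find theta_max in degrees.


lambda/d - 1 = 1/0.70000 - 1 = 0.4285714
theta_max = asin(0.4285714) = 25.38 deg

25.38 deg


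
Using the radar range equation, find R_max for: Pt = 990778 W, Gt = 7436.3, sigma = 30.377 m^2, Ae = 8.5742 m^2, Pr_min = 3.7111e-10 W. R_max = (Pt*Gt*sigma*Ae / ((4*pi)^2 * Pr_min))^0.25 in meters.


R^4 = 990778*7436.3*30.377*8.5742 / ((4*pi)^2 * 3.7111e-10) = 3.274533e+19
R_max = 3.274533e+19^0.25 = 75646 m

75646 m


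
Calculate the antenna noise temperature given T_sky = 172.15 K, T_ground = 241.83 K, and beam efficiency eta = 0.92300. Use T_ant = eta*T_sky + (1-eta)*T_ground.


T_ant = 0.92300 * 172.15 + (1 - 0.92300) * 241.83 = 177.5 K

177.5 K


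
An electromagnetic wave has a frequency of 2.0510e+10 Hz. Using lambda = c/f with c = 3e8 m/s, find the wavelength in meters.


lambda = c / f = 3.0000e+08 / 2.0510e+10 = 0.01463 m

0.01463 m


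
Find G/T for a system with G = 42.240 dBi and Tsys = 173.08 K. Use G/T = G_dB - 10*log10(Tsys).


G/T = 42.240 - 10*log10(173.08) = 42.240 - 22.38247 = 19.86 dB/K

19.86 dB/K


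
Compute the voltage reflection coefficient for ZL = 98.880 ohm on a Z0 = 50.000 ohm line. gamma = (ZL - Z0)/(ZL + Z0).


gamma = (98.880 - 50.000) / (98.880 + 50.000) = 0.3283

0.3283


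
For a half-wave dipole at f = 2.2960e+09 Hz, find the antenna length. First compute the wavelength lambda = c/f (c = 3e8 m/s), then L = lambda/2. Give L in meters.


lambda = c / f = 3.0000e+08 / 2.2960e+09 = 0.1306620 m
L = lambda / 2 = 0.1306620 / 2 = 0.06533 m

0.06533 m


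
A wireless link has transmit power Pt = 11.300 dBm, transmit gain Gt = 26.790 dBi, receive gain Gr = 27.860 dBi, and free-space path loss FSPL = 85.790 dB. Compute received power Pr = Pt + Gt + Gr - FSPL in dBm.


Pr = 11.300 + 26.790 + 27.860 - 85.790 = -19.84 dBm

-19.84 dBm


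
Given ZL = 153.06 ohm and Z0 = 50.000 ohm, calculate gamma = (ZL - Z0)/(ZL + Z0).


gamma = (153.06 - 50.000) / (153.06 + 50.000) = 0.5075

0.5075


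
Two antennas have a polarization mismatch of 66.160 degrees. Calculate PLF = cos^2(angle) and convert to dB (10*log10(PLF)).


PLF_linear = cos^2(66.160 deg) = 0.1633647
PLF_dB = 10 * log10(0.1633647) = -7.868 dB

-7.868 dB


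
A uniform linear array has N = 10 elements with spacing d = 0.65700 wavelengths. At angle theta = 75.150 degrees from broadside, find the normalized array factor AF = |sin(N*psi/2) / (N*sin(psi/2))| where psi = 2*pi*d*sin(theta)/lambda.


psi = 2*pi*0.65700*sin(75.150 deg) = 3.990176 rad
AF = |sin(10*3.990176/2) / (10*sin(3.990176/2))| = 0.09786

0.09786


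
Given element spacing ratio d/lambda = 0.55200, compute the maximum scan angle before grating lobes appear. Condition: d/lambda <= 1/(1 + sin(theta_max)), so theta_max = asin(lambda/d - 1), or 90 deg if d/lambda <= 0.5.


lambda/d - 1 = 1/0.55200 - 1 = 0.8115942
theta_max = asin(0.8115942) = 54.25 deg

54.25 deg


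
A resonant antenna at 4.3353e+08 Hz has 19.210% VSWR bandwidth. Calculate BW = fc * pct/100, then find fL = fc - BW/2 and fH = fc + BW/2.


BW = 4.3353e+08 * 19.210/100 = 8.328111e+07 Hz
fL = 4.3353e+08 - 8.328111e+07/2 = 3.919e+08 Hz
fH = 4.3353e+08 + 8.328111e+07/2 = 4.752e+08 Hz

BW=8.328e+07 Hz, fL=3.919e+08 Hz, fH=4.752e+08 Hz


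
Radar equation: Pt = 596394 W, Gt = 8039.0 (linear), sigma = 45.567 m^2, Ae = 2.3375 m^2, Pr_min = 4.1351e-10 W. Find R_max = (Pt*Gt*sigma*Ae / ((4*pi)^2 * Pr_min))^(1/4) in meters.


R^4 = 596394*8039.0*45.567*2.3375 / ((4*pi)^2 * 4.1351e-10) = 7.820448e+18
R_max = 7.820448e+18^0.25 = 52882 m

52882 m


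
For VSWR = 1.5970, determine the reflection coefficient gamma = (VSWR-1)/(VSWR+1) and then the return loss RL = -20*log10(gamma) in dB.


gamma = (1.5970 - 1) / (1.5970 + 1) = 0.2298806
RL = -20 * log10(0.2298806) = 12.77 dB

12.77 dB


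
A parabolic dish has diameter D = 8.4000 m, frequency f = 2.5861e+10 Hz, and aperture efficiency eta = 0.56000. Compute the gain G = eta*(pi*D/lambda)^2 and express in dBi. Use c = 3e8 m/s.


lambda = c / f = 3.0000e+08 / 2.5861e+10 = 0.01160048 m
G_linear = 0.56000 * (pi * 8.4000 / 0.01160048)^2 = 2.897974e+06
G_dBi = 10 * log10(2.897974e+06) = 64.62 dBi

64.62 dBi


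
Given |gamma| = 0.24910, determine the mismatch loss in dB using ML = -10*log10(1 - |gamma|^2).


ML = -10 * log10(1 - 0.24910^2) = -10 * log10(0.93794919) = 0.2782 dB

0.2782 dB


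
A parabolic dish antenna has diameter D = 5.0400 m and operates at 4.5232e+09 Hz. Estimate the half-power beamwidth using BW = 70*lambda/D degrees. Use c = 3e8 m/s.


lambda = c / f = 3.0000e+08 / 4.5232e+09 = 0.06632473 m
BW = 70 * 0.06632473 / 5.0400 = 0.9212 deg

0.9212 deg


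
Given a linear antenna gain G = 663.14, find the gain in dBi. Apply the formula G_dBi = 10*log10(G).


G_dBi = 10 * log10(663.14) = 28.22 dBi

28.22 dBi


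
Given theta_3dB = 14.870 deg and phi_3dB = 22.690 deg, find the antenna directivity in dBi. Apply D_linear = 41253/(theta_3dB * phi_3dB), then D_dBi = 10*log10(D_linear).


D_linear = 41253 / (14.870 * 22.690) = 122.2672
D_dBi = 10 * log10(122.2672) = 20.87 dBi

20.87 dBi


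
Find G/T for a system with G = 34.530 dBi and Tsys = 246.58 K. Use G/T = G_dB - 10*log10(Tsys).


G/T = 34.530 - 10*log10(246.58) = 34.530 - 23.91958 = 10.61 dB/K

10.61 dB/K


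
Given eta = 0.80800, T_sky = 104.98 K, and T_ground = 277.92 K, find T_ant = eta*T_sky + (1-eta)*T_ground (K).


T_ant = 0.80800 * 104.98 + (1 - 0.80800) * 277.92 = 138.2 K

138.2 K


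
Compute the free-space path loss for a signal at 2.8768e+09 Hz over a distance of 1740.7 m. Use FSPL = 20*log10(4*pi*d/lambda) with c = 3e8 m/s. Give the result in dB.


lambda = c / f = 3.0000e+08 / 2.8768e+09 = 0.1042825 m
FSPL = 20 * log10(4*pi*1740.7/0.1042825) = 106.4 dB

106.4 dB


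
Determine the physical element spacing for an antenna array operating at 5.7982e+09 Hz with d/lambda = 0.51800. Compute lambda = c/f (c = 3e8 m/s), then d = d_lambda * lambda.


lambda = c / f = 3.0000e+08 / 5.7982e+09 = 0.05174020 m
d = 0.51800 * 0.05174020 = 0.02680 m

0.02680 m


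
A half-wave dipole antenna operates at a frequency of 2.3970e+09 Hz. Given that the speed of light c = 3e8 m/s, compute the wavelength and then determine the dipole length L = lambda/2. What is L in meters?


lambda = c / f = 3.0000e+08 / 2.3970e+09 = 0.1251564 m
L = lambda / 2 = 0.1251564 / 2 = 0.06258 m

0.06258 m


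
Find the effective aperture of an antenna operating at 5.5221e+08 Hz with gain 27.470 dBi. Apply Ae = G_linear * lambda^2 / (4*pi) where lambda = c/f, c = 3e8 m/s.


lambda = c / f = 3.0000e+08 / 5.5221e+08 = 0.5432716 m
G_linear = 10^(27.470/10) = 558.4702
Ae = G_linear * lambda^2 / (4*pi) = 558.4702 * 0.5432716^2 / (4*pi) = 13.12 m^2

13.12 m^2


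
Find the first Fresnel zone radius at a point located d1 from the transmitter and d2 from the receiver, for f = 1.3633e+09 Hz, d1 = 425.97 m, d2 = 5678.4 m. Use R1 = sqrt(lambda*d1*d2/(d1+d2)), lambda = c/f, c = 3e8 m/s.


lambda = c / f = 3.0000e+08 / 1.3633e+09 = 0.2200543 m
R1 = sqrt(0.2200543 * 425.97 * 5678.4 / (425.97 + 5678.4)) = 9.338 m

9.338 m


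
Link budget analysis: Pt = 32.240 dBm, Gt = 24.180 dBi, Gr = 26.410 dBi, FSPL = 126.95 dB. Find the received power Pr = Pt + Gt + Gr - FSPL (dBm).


Pr = 32.240 + 24.180 + 26.410 - 126.95 = -44.12 dBm

-44.12 dBm


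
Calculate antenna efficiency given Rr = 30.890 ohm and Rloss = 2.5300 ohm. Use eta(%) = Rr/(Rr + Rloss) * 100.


eta = 30.890 / (30.890 + 2.5300) * 100 = 92.43%

92.43%


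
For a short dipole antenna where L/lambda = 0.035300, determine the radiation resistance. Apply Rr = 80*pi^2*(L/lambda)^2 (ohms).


Rr = 80 * pi^2 * (0.035300)^2 = 80 * 9.869604 * 1.246090e-03 = 0.9839 ohm

0.9839 ohm


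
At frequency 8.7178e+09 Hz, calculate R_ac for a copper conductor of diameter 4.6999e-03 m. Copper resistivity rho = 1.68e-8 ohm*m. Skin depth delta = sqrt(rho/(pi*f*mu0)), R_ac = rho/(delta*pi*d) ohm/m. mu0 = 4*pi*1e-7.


delta = sqrt(1.68e-8 / (pi * 8.7178e+09 * 4*pi*1e-7)) = 6.986688e-07 m
R_ac = 1.68e-8 / (6.986688e-07 * pi * 4.6999e-03) = 1.629 ohm/m

1.629 ohm/m


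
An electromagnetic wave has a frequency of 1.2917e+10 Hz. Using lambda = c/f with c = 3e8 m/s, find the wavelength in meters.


lambda = c / f = 3.0000e+08 / 1.2917e+10 = 0.02323 m

0.02323 m


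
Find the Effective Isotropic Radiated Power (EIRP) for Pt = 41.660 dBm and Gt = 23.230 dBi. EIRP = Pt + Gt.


EIRP = Pt + Gt = 41.660 + 23.230 = 64.89 dBm

64.89 dBm


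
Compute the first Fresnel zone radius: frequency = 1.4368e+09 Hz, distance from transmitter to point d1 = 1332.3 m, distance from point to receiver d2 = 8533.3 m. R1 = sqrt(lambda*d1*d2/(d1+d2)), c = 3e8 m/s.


lambda = c / f = 3.0000e+08 / 1.4368e+09 = 0.2087973 m
R1 = sqrt(0.2087973 * 1332.3 * 8533.3 / (1332.3 + 8533.3)) = 15.51 m

15.51 m


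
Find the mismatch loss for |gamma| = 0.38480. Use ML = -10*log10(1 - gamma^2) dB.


ML = -10 * log10(1 - 0.38480^2) = -10 * log10(0.85192896) = 0.6960 dB

0.6960 dB


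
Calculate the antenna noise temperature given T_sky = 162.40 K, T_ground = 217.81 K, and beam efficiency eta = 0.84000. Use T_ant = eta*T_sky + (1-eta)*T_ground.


T_ant = 0.84000 * 162.40 + (1 - 0.84000) * 217.81 = 171.3 K

171.3 K


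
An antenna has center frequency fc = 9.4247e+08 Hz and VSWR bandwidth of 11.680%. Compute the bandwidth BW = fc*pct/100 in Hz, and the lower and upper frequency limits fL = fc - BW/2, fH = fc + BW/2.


BW = 9.4247e+08 * 11.680/100 = 1.100805e+08 Hz
fL = 9.4247e+08 - 1.100805e+08/2 = 8.874e+08 Hz
fH = 9.4247e+08 + 1.100805e+08/2 = 9.975e+08 Hz

BW=1.101e+08 Hz, fL=8.874e+08 Hz, fH=9.975e+08 Hz


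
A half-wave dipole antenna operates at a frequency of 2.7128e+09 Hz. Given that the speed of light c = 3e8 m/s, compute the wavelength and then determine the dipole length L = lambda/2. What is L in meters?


lambda = c / f = 3.0000e+08 / 2.7128e+09 = 0.1105868 m
L = lambda / 2 = 0.1105868 / 2 = 0.05529 m

0.05529 m


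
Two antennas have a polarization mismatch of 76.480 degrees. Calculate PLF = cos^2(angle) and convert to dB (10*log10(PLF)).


PLF_linear = cos^2(76.480 deg) = 0.05465532
PLF_dB = 10 * log10(0.05465532) = -12.62 dB

-12.62 dB


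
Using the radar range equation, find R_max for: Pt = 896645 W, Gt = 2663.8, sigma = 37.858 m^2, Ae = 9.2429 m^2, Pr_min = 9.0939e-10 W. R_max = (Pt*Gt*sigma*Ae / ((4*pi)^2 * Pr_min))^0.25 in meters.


R^4 = 896645*2663.8*37.858*9.2429 / ((4*pi)^2 * 9.0939e-10) = 5.819935e+18
R_max = 5.819935e+18^0.25 = 49117 m

49117 m


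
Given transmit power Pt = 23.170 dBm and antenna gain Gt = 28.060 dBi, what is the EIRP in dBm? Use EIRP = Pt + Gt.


EIRP = Pt + Gt = 23.170 + 28.060 = 51.23 dBm

51.23 dBm


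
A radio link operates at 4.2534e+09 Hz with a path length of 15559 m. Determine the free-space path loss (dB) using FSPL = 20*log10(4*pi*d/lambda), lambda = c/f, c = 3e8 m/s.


lambda = c / f = 3.0000e+08 / 4.2534e+09 = 0.07053181 m
FSPL = 20 * log10(4*pi*15559/0.07053181) = 128.9 dB

128.9 dB


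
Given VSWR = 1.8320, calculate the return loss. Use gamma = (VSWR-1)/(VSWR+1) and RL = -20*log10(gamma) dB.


gamma = (1.8320 - 1) / (1.8320 + 1) = 0.2937853
RL = -20 * log10(0.2937853) = 10.64 dB

10.64 dB


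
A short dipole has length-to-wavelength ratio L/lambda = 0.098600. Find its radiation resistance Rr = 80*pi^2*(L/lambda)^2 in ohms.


Rr = 80 * pi^2 * (0.098600)^2 = 80 * 9.869604 * 9.721960e-03 = 7.676 ohm

7.676 ohm


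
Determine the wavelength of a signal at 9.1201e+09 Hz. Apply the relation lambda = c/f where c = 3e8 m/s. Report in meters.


lambda = c / f = 3.0000e+08 / 9.1201e+09 = 0.03289 m

0.03289 m


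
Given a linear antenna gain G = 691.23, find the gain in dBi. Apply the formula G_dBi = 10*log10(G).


G_dBi = 10 * log10(691.23) = 28.40 dBi

28.40 dBi


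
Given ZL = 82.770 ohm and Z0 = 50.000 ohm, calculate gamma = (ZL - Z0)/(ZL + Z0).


gamma = (82.770 - 50.000) / (82.770 + 50.000) = 0.2468

0.2468


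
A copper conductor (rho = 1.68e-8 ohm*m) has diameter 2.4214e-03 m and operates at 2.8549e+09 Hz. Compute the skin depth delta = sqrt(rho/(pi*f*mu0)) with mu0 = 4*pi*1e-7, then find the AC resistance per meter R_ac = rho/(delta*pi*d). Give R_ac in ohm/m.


delta = sqrt(1.68e-8 / (pi * 2.8549e+09 * 4*pi*1e-7)) = 1.220898e-06 m
R_ac = 1.68e-8 / (1.220898e-06 * pi * 2.4214e-03) = 1.809 ohm/m

1.809 ohm/m


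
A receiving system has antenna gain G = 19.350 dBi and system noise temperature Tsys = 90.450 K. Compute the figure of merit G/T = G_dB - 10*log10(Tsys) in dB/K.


G/T = 19.350 - 10*log10(90.450) = 19.350 - 19.56409 = -0.2141 dB/K

-0.2141 dB/K


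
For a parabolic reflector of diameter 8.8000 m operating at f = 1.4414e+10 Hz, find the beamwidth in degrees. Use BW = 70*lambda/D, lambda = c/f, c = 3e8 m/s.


lambda = c / f = 3.0000e+08 / 1.4414e+10 = 0.02081310 m
BW = 70 * 0.02081310 / 8.8000 = 0.1656 deg

0.1656 deg


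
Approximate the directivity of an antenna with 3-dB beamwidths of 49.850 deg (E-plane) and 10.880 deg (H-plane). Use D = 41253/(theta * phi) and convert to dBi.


D_linear = 41253 / (49.850 * 10.880) = 76.06090
D_dBi = 10 * log10(76.06090) = 18.81 dBi

18.81 dBi


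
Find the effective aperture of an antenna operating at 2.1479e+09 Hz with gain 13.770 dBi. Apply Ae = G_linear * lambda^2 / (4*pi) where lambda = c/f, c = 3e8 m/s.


lambda = c / f = 3.0000e+08 / 2.1479e+09 = 0.1396713 m
G_linear = 10^(13.770/10) = 23.82319
Ae = G_linear * lambda^2 / (4*pi) = 23.82319 * 0.1396713^2 / (4*pi) = 0.03698 m^2

0.03698 m^2


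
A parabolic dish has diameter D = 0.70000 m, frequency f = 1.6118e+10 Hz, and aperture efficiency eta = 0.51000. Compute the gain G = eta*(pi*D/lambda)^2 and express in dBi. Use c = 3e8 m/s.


lambda = c / f = 3.0000e+08 / 1.6118e+10 = 0.01861273 m
G_linear = 0.51000 * (pi * 0.70000 / 0.01861273)^2 = 7119.440
G_dBi = 10 * log10(7119.440) = 38.52 dBi

38.52 dBi


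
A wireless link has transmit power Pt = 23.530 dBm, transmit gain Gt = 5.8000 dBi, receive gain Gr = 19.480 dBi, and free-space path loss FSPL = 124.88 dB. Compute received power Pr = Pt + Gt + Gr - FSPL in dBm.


Pr = 23.530 + 5.8000 + 19.480 - 124.88 = -76.07 dBm

-76.07 dBm


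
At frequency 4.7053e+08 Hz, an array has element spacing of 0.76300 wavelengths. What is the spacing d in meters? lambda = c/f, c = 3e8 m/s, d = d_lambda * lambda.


lambda = c / f = 3.0000e+08 / 4.7053e+08 = 0.6375789 m
d = 0.76300 * 0.6375789 = 0.4865 m

0.4865 m


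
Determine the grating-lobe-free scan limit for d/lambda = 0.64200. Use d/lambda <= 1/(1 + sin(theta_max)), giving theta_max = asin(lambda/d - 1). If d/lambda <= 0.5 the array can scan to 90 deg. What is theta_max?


lambda/d - 1 = 1/0.64200 - 1 = 0.5576324
theta_max = asin(0.5576324) = 33.89 deg

33.89 deg


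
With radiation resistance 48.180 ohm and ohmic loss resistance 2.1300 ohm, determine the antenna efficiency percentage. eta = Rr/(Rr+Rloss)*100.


eta = 48.180 / (48.180 + 2.1300) * 100 = 95.77%

95.77%


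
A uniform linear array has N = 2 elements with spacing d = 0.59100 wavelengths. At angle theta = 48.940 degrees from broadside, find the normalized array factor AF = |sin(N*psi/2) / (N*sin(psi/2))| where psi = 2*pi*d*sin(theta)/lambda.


psi = 2*pi*0.59100*sin(48.940 deg) = 2.799958 rad
AF = |sin(2*2.799958/2) / (2*sin(2.799958/2))| = 0.1700

0.1700


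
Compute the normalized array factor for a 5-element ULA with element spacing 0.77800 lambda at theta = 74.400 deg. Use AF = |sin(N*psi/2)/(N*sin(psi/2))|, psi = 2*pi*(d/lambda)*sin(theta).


psi = 2*pi*0.77800*sin(74.400 deg) = 4.708245 rad
AF = |sin(5*4.708245/2) / (5*sin(4.708245/2))| = 0.2016

0.2016


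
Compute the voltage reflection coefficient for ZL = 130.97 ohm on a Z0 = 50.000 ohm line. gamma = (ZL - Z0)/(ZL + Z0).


gamma = (130.97 - 50.000) / (130.97 + 50.000) = 0.4474

0.4474


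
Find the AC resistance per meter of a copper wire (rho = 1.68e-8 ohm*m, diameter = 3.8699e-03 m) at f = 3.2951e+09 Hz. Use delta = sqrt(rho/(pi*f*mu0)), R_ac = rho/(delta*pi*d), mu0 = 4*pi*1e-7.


delta = sqrt(1.68e-8 / (pi * 3.2951e+09 * 4*pi*1e-7)) = 1.136424e-06 m
R_ac = 1.68e-8 / (1.136424e-06 * pi * 3.8699e-03) = 1.216 ohm/m

1.216 ohm/m


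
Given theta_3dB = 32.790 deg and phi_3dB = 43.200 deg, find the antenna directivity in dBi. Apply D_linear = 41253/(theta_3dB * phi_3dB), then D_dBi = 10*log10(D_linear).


D_linear = 41253 / (32.790 * 43.200) = 29.12262
D_dBi = 10 * log10(29.12262) = 14.64 dBi

14.64 dBi


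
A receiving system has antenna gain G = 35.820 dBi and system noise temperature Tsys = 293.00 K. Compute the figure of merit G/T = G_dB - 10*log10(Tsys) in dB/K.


G/T = 35.820 - 10*log10(293.00) = 35.820 - 24.66868 = 11.15 dB/K

11.15 dB/K
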